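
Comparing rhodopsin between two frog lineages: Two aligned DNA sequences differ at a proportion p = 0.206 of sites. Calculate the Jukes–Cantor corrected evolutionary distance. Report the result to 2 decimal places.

0.24

d = −(3/4) ln(1 − 4p/3) = −0.75 ln(1 − 0.274667) = −0.75 ln(0.725333)
  = −0.75 × (-0.321124) = 0.240843 substitutions/site.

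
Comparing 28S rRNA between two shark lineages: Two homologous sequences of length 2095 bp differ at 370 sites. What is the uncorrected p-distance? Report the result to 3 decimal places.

p = 370/2095 = 0.176610… ≈ 0.177 (to 3 d.p.).

0.177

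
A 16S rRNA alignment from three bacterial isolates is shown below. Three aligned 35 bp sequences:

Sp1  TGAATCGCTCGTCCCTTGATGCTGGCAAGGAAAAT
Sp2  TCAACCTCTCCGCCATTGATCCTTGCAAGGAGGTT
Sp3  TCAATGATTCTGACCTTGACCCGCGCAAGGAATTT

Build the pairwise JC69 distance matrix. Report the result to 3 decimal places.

d(Sp1,Sp2) = 0.407, d(Sp1,Sp3) = 0.513, d(Sp2,Sp3) = 0.458

Sp1–Sp2: 11/35 sites differ → p ≈ 0.314286, d = −0.75 ln(1 − 0.419048) = 0.407315 ≈ 0.407.
Sp1–Sp3: 13/35 sites differ → p ≈ 0.371429, d = −0.75 ln(1 − 0.495239) = 0.512753 ≈ 0.513.
Sp2–Sp3: 12/35 sites differ → p ≈ 0.342857, d = −0.75 ln(1 − 0.457143) = 0.458182 ≈ 0.458.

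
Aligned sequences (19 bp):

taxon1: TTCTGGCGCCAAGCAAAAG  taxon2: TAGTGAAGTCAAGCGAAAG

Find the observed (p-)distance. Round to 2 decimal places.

The sequences differ at 6 of 19 positions (sites 2, 3, 6, 7, 9, 15).
p = 6/19 = 0.315789… ≈ 0.32 (to 2 d.p.).

0.32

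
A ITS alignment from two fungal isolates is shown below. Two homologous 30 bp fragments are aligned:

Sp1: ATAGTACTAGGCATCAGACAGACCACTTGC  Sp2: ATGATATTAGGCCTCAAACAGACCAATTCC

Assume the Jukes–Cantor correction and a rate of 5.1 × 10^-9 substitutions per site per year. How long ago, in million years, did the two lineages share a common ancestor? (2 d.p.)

27.40

The sequences differ at 7 of 30 sites (3, 4, 7, 13, 17, 26, 29), so p = 7/30 ≈ 0.233333.
d = −(3/4) ln(1 − 4p/3) = −0.75 ln(1 − 0.311111) = −0.75 ln(0.688889)
  = −0.75 × (-0.372675) = 0.279506 substitutions/site.
Under a molecular clock d = 2μt, so t = d/(2μ) = 0.279506 / (2 × 5.1 × 10^-9) = 27.40 million years.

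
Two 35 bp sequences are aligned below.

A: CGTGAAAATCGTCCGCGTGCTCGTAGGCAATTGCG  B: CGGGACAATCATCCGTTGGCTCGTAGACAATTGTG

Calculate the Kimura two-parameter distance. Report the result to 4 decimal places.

Of 35 sites, 4 differences are transitions and 4 are transversions, so P = 4/35 ≈ 0.114286 and Q = 4/35 ≈ 0.114286.
Under the Kimura two-parameter model, d = −½ ln(1 − 2P − Q) − ¼ ln(1 − 2Q).
1 − 2P − Q = 0.657142, giving −½ ln(0.657142) = 0.209928.
1 − 2Q = 0.771428, giving −¼ ln(0.771428) = 0.064878.
d = 0.209928 + 0.064878 = 0.274806.

0.2748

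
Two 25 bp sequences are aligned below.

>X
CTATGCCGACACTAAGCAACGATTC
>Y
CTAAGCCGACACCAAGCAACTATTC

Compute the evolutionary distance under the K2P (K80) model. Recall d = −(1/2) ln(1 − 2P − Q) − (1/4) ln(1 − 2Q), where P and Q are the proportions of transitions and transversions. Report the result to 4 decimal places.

Of 25 sites, 1 differences are transitions and 2 are transversions, so P = 1/25 = 0.04 and Q = 2/25 = 0.08.
Under the Kimura two-parameter model, d = −½ ln(1 − 2P − Q) − ¼ ln(1 − 2Q).
1 − 2P − Q = 0.84, giving −½ ln(0.84) = 0.087177.
1 − 2Q = 0.84, giving −¼ ln(0.84) = 0.043588.
d = 0.087177 + 0.043588 = 0.130765.

0.1308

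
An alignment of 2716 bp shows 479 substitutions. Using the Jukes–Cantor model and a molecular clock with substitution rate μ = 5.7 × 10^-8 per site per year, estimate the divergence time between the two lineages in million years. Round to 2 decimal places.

1.76

p = 479/2716 ≈ 0.176362.
d = −(3/4) ln(1 − 4p/3) = −0.75 ln(1 − 0.235149) = −0.75 ln(0.764851)
  = −0.75 × (-0.268074) = 0.201056 substitutions/site.
Under a molecular clock d = 2μt, so t = d/(2μ) = 0.201056 / (2 × 5.7 × 10^-8) = 1.76 million years.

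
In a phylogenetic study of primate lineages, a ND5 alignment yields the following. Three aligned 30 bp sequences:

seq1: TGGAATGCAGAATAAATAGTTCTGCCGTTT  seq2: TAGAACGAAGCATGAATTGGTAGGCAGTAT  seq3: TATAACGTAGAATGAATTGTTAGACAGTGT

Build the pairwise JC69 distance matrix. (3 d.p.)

d(seq1,seq2) = 0.503, d(seq1,seq3) = 0.503, d(seq2,seq3) = 0.233

seq1–seq2: 11/30 sites differ → p ≈ 0.366667, d = −0.75 ln(1 − 0.488889) = 0.503376 ≈ 0.503.
seq1–seq3: 11/30 sites differ → p ≈ 0.366667, d = −0.75 ln(1 − 0.488889) = 0.503376 ≈ 0.503.
seq2–seq3: 6/30 sites differ → p = 0.2, d = −0.75 ln(1 − 0.266667) = 0.232617 ≈ 0.233.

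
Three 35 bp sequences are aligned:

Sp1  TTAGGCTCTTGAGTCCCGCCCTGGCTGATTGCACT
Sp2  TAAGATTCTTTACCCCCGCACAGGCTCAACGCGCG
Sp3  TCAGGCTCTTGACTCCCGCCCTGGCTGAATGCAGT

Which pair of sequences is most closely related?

Sp1–Sp2: 13/35 differ, p = 0.371, d = 0.513.
Sp1–Sp3: 4/35 differ, p = 0.114, d = 0.124.
Sp2–Sp3: 12/35 differ, p = 0.343, d = 0.458.
The smallest distance is between Sp1 and Sp3.

Sp1 and Sp3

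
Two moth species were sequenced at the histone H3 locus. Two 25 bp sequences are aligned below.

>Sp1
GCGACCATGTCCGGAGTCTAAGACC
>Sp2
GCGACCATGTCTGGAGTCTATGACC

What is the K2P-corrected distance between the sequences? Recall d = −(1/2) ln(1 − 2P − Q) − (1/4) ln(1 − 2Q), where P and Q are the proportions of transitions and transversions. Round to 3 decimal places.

Of 25 sites, 1 differences are transitions and 1 are transversions, so P = 1/25 = 0.04 and Q = 1/25 = 0.04.
Under the Kimura two-parameter model, d = −½ ln(1 − 2P − Q) − ¼ ln(1 − 2Q).
1 − 2P − Q = 0.88, giving −½ ln(0.88) = 0.063917.
1 − 2Q = 0.92, giving −¼ ln(0.92) = 0.020845.
d = 0.063917 + 0.020845 = 0.084762.

0.085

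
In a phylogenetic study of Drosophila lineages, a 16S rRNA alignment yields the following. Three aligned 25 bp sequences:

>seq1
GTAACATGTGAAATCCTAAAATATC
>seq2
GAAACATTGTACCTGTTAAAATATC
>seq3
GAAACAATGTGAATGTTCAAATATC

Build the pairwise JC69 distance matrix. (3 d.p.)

d(seq1,seq2) = 0.417, d(seq1,seq3) = 0.490, d(seq2,seq3) = 0.233

seq1–seq2: 8/25 sites differ → p = 0.32, d = −0.75 ln(1 − 0.426667) = 0.417216 ≈ 0.417.
seq1–seq3: 9/25 sites differ → p = 0.36, d = −0.75 ln(1 − 0.48) = 0.490445 ≈ 0.490.
seq2–seq3: 5/25 sites differ → p = 0.2, d = −0.75 ln(1 − 0.266667) = 0.232617 ≈ 0.233.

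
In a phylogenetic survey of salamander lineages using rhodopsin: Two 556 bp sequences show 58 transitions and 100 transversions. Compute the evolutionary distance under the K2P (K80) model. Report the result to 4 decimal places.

0.3574

P = 58/556 ≈ 0.104317 and Q = 100/556 ≈ 0.179856.
Under the Kimura two-parameter model, d = −½ ln(1 − 2P − Q) − ¼ ln(1 − 2Q).
1 − 2P − Q = 0.61151, giving −½ ln(0.61151) = 0.245912.
1 − 2Q = 0.640288, giving −¼ ln(0.640288) = 0.111459.
d = 0.245912 + 0.111459 = 0.357371.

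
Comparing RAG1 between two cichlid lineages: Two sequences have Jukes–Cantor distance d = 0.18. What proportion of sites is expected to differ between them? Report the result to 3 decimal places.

p = (3/4)(1 − e^(−4d/3)) = 0.75 × (1 − e^(-0.24)) = 0.75 × (1 − 0.786628) = 0.160029.

0.160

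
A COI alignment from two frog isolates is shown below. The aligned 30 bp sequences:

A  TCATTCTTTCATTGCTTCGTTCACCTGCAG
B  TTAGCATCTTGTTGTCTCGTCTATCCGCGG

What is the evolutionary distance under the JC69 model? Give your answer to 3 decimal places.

0.730

The sequences differ at 14 of 30 sites, so p = 14/30 ≈ 0.466667.
d = −(3/4) ln(1 − 4p/3) = −0.75 ln(1 − 0.622223) = −0.75 ln(0.377777)
  = −0.75 × (-0.973451) = 0.730088 substitutions/site.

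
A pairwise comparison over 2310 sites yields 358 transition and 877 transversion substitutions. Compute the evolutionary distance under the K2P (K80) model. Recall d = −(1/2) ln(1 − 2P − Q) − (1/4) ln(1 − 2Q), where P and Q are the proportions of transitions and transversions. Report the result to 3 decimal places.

P = 358/2310 ≈ 0.154978 and Q = 877/2310 ≈ 0.379654.
Under the Kimura two-parameter model, d = −½ ln(1 − 2P − Q) − ¼ ln(1 − 2Q).
1 − 2P − Q = 0.31039, giving −½ ln(0.31039) = 0.584963.
1 − 2Q = 0.240692, giving −¼ ln(0.240692) = 0.356059.
d = 0.584963 + 0.356059 = 0.941022.

0.941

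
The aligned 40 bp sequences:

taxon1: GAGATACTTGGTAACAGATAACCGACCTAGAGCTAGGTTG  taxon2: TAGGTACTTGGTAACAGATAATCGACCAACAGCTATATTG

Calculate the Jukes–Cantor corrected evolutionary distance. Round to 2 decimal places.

The sequences differ at 7 of 40 sites (1, 4, 22, 28, 30, 36, 37), so p = 7/40 = 0.175.
d = −(3/4) ln(1 − 4p/3) = −0.75 ln(1 − 0.233333) = −0.75 ln(0.766667)
  = −0.75 × (-0.265703) = 0.199277 substitutions/site.

0.20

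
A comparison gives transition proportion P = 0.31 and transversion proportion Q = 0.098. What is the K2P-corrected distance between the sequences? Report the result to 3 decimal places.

0.687

Under the Kimura two-parameter model, d = −½ ln(1 − 2P − Q) − ¼ ln(1 − 2Q).
1 − 2P − Q = 0.282, giving −½ ln(0.282) = 0.632924.
1 − 2Q = 0.804, giving −¼ ln(0.804) = 0.054539.
d = 0.632924 + 0.054539 = 0.687463.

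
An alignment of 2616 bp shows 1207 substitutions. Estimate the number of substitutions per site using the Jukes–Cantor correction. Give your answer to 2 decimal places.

p = 1207/2616 ≈ 0.461391.
d = −(3/4) ln(1 − 4p/3) = −0.75 ln(1 − 0.615188) = −0.75 ln(0.384812)
  = −0.75 × (-0.955000) = 0.716250 substitutions/site.

0.72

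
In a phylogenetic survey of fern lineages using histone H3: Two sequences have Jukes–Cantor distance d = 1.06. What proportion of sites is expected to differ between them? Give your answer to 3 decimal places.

p = (3/4)(1 − e^(−4d/3)) = 0.75 × (1 − e^(-1.413333)) = 0.75 × (1 − 0.243331) = 0.567502.

0.568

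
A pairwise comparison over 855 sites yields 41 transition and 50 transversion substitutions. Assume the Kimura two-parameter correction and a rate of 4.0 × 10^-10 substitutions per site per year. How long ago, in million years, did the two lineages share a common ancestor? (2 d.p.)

143.68

P = 41/855 ≈ 0.047953 and Q = 50/855 ≈ 0.05848.
Under the Kimura two-parameter model, d = −½ ln(1 − 2P − Q) − ¼ ln(1 − 2Q).
1 − 2P − Q = 0.845614, giving −½ ln(0.845614) = 0.083846.
1 − 2Q = 0.88304, giving −¼ ln(0.88304) = 0.031096.
d = 0.083846 + 0.031096 = 0.114942.
Under a molecular clock d = 2μt, so t = d/(2μ) = 0.114942 / (2 × 4.0 × 10^-10) = 143.68 million years.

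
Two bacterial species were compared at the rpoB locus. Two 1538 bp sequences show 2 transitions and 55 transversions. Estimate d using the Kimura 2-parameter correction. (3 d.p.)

P = 2/1538 ≈ 0.0013 and Q = 55/1538 ≈ 0.035761.
Under the Kimura two-parameter model, d = −½ ln(1 − 2P − Q) − ¼ ln(1 − 2Q).
1 − 2P − Q = 0.961639, giving −½ ln(0.961639) = 0.019558.
1 − 2Q = 0.928478, giving −¼ ln(0.928478) = 0.018552.
d = 0.019558 + 0.018552 = 0.038110.

0.038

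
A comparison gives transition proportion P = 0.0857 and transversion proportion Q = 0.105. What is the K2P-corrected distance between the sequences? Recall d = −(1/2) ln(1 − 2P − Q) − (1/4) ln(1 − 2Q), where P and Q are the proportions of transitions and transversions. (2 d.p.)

Under the Kimura two-parameter model, d = −½ ln(1 − 2P − Q) − ¼ ln(1 − 2Q).
1 − 2P − Q = 0.7236, giving −½ ln(0.7236) = 0.161758.
1 − 2Q = 0.79, giving −¼ ln(0.79) = 0.058931.
d = 0.161758 + 0.058931 = 0.220689.

0.22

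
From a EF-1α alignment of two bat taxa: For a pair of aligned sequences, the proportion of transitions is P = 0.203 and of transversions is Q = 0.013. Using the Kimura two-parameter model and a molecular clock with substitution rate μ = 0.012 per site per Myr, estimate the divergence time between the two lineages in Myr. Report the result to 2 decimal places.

Under the Kimura two-parameter model, d = −½ ln(1 − 2P − Q) − ¼ ln(1 − 2Q).
1 − 2P − Q = 0.581, giving −½ ln(0.581) = 0.271502.
1 − 2Q = 0.974, giving −¼ ln(0.974) = 0.006586.
d = 0.271502 + 0.006586 = 0.278088.
Under a molecular clock d = 2μt, so t = d/(2μ) = 0.278088 / (2 × 0.012) = 11.59 Myr.

11.59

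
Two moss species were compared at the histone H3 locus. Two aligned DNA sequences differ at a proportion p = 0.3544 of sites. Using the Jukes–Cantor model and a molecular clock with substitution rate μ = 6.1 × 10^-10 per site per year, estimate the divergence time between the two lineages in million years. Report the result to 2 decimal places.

393.24

d = −(3/4) ln(1 − 4p/3) = −0.75 ln(1 − 0.472533) = −0.75 ln(0.527467)
  = −0.75 × (-0.639669) = 0.479752 substitutions/site.
Under a molecular clock d = 2μt, so t = d/(2μ) = 0.479752 / (2 × 6.1 × 10^-10) = 393.24 million years.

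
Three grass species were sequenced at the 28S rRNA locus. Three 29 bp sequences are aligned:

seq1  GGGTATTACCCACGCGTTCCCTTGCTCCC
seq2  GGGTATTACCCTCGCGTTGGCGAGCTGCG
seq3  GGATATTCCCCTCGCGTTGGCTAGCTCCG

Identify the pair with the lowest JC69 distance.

seq1–seq2: 7/29 differ, p = 0.241, d = 0.291.
seq1–seq3: 7/29 differ, p = 0.241, d = 0.291.
seq2–seq3: 4/29 differ, p = 0.138, d = 0.152.
The smallest distance is between seq2 and seq3.

seq2 and seq3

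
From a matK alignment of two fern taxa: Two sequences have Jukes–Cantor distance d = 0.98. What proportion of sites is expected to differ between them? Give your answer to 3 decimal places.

p = (3/4)(1 − e^(−4d/3)) = 0.75 × (1 − e^(-1.306667)) = 0.75 × (1 − 0.270721) = 0.546959.

0.547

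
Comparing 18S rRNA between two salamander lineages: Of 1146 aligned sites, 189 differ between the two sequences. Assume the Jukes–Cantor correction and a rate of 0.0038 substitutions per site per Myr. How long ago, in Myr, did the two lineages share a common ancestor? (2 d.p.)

p = 189/1146 ≈ 0.164921.
d = −(3/4) ln(1 − 4p/3) = −0.75 ln(1 − 0.219895) = −0.75 ln(0.780105)
  = −0.75 × (-0.248327) = 0.186245 substitutions/site.
Under a molecular clock d = 2μt, so t = d/(2μ) = 0.186245 / (2 × 0.0038) = 24.51 Myr.

24.51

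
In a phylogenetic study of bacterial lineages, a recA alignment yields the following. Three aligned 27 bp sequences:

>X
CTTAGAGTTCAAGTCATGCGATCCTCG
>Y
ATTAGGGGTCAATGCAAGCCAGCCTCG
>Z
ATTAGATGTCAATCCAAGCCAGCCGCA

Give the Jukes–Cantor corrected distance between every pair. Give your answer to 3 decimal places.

X–Y: 8/27 sites differ → p ≈ 0.296296, d = −0.75 ln(1 − 0.395061) = 0.376971 ≈ 0.377.
X–Z: 10/27 sites differ → p ≈ 0.37037, d = −0.75 ln(1 − 0.493827) = 0.510658 ≈ 0.511.
Y–Z: 5/27 sites differ → p ≈ 0.185185, d = −0.75 ln(1 − 0.246913) = 0.212681 ≈ 0.213.

d(X,Y) = 0.377, d(X,Z) = 0.511, d(Y,Z) = 0.213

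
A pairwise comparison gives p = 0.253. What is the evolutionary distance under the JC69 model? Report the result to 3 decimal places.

0.309

d = −(3/4) ln(1 − 4p/3) = −0.75 ln(1 − 0.337333) = −0.75 ln(0.662667)
  = −0.75 × (-0.411483) = 0.308612 substitutions/site.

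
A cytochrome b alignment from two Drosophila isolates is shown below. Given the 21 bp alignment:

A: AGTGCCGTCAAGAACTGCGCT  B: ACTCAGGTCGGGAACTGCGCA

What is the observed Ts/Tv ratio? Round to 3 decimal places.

0.400

Transitions are A↔G and C↔T; transversions are all other mismatches.
Transitions: 2. Transversions: 5.
R = 2/5 = 0.400.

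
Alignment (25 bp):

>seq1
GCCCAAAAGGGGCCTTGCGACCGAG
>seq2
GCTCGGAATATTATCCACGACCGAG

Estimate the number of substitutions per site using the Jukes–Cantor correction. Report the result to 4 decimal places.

0.7662

The sequences differ at 12 of 25 sites, so p = 12/25 = 0.48.
d = −(3/4) ln(1 − 4p/3) = −0.75 ln(1 − 0.64) = −0.75 ln(0.36)
  = −0.75 × (-1.021651) = 0.766238 substitutions/site.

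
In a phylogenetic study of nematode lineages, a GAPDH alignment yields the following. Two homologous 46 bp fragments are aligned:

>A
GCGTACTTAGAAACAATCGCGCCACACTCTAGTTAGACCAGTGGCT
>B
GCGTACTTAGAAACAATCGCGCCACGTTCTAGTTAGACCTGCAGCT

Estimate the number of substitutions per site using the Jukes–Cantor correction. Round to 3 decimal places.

The sequences differ at 5 of 46 sites (26, 27, 40, 42, 43), so p = 5/46 ≈ 0.108696.
d = −(3/4) ln(1 − 4p/3) = −0.75 ln(1 − 0.144928) = −0.75 ln(0.855072)
  = −0.75 × (-0.156570) = 0.117428 substitutions/site.

0.117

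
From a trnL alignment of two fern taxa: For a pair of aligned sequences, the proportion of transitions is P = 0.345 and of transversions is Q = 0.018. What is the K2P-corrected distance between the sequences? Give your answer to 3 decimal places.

0.625

Under the Kimura two-parameter model, d = −½ ln(1 − 2P − Q) − ¼ ln(1 − 2Q).
1 − 2P − Q = 0.292, giving −½ ln(0.292) = 0.615501.
1 − 2Q = 0.964, giving −¼ ln(0.964) = 0.009166.
d = 0.615501 + 0.009166 = 0.624667.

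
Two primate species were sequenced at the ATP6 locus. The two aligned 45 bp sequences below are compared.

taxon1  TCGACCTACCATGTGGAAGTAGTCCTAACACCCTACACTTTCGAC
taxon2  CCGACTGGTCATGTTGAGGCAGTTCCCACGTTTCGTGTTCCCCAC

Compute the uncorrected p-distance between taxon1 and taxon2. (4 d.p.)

The sequences differ at 23 of 45 positions.
p = 23/45 = 0.511111… ≈ 0.5111 (to 4 d.p.).

0.5111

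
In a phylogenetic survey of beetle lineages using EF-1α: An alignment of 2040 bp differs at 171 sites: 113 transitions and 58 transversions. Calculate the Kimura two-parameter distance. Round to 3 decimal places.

0.090

P = 113/2040 ≈ 0.055392 and Q = 58/2040 ≈ 0.028431.
Under the Kimura two-parameter model, d = −½ ln(1 − 2P − Q) − ¼ ln(1 − 2Q).
1 − 2P − Q = 0.860785, giving −½ ln(0.860785) = 0.074955.
1 − 2Q = 0.943138, giving −¼ ln(0.943138) = 0.014636.
d = 0.074955 + 0.014636 = 0.089591.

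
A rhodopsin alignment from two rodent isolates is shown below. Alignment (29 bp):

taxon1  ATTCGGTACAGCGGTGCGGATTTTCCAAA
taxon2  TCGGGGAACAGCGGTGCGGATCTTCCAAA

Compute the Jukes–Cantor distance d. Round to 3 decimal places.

The sequences differ at 6 of 29 sites (1, 2, 3, 4, 7, 22), so p = 6/29 ≈ 0.206897.
d = −(3/4) ln(1 − 4p/3) = −0.75 ln(1 − 0.275863) = −0.75 ln(0.724137)
  = −0.75 × (-0.322775) = 0.242081 substitutions/site.

0.242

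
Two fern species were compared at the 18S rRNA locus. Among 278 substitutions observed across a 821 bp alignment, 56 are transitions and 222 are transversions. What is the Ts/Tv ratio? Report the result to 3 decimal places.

R = 56/222 = 0.252252… ≈ 0.252 (to 3 d.p.).

0.252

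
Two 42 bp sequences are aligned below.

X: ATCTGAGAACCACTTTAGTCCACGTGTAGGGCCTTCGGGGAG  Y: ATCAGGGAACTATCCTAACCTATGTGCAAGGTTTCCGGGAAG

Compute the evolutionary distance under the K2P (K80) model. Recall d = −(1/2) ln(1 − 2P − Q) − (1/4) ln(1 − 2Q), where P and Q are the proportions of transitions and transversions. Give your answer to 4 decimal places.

Of 42 sites, 15 differences are transitions and 1 are transversions, so P = 15/42 ≈ 0.357143 and Q = 1/42 ≈ 0.02381.
Under the Kimura two-parameter model, d = −½ ln(1 − 2P − Q) − ¼ ln(1 − 2Q).
1 − 2P − Q = 0.261904, giving −½ ln(0.261904) = 0.669889.
1 − 2Q = 0.95238, giving −¼ ln(0.95238) = 0.012198.
d = 0.669889 + 0.012198 = 0.682087.

0.6821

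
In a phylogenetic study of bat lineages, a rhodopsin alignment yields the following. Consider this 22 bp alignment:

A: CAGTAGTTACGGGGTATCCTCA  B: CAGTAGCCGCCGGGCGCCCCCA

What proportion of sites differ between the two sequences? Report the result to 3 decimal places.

The sequences differ at 8 of 22 positions (sites 7, 8, 9, 11, 15, 16, 17, 20).
p = 8/22 = 0.363636… ≈ 0.364 (to 3 d.p.).

0.364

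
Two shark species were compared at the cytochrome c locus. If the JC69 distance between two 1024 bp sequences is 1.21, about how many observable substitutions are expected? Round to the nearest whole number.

Invert JC69: p = (3/4)(1 − e^(−4d/3)) = 0.75 × (1 − e^(-1.613333)) = 0.75 × (1 − 0.199222) = 0.600584.
Expected differing sites = pL ≈ 0.600584 × 1024 = 614.998016 ≈ 615.

615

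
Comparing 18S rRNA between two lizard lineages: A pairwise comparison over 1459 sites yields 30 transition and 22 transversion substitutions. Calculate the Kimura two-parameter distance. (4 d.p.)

0.0366

P = 30/1459 ≈ 0.020562 and Q = 22/1459 ≈ 0.015079.
Under the Kimura two-parameter model, d = −½ ln(1 − 2P − Q) − ¼ ln(1 − 2Q).
1 − 2P − Q = 0.943797, giving −½ ln(0.943797) = 0.028922.
1 − 2Q = 0.969842, giving −¼ ln(0.969842) = 0.007656.
d = 0.028922 + 0.007656 = 0.036578.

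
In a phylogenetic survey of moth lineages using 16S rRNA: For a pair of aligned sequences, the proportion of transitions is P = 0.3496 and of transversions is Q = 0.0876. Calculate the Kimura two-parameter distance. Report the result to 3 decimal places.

Under the Kimura two-parameter model, d = −½ ln(1 − 2P − Q) − ¼ ln(1 − 2Q).
1 − 2P − Q = 0.2132, giving −½ ln(0.2132) = 0.772762.
1 − 2Q = 0.8248, giving −¼ ln(0.8248) = 0.048154.
d = 0.772762 + 0.048154 = 0.820916.

0.821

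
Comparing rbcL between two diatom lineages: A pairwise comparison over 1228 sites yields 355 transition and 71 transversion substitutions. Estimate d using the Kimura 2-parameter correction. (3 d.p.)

P = 355/1228 ≈ 0.289088 and Q = 71/1228 ≈ 0.057818.
Under the Kimura two-parameter model, d = −½ ln(1 − 2P − Q) − ¼ ln(1 − 2Q).
1 − 2P − Q = 0.364006, giving −½ ln(0.364006) = 0.505292.
1 − 2Q = 0.884364, giving −¼ ln(0.884364) = 0.030722.
d = 0.505292 + 0.030722 = 0.536014.

0.536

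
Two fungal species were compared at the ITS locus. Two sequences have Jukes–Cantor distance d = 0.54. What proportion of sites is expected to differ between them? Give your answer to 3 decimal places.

p = (3/4)(1 − e^(−4d/3)) = 0.75 × (1 − e^(-0.72)) = 0.75 × (1 − 0.486752) = 0.384936.

0.385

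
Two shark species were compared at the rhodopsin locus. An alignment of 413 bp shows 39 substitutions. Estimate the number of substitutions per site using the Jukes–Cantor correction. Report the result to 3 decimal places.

p = 39/413 ≈ 0.094431.
d = −(3/4) ln(1 − 4p/3) = −0.75 ln(1 − 0.125908) = −0.75 ln(0.874092)
  = −0.75 × (-0.134570) = 0.100928 substitutions/site.

0.101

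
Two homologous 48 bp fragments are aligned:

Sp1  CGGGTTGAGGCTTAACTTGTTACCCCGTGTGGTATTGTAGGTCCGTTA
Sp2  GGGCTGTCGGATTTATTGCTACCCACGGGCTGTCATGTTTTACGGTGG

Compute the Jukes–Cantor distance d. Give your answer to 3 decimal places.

0.889

The sequences differ at 25 of 48 sites, so p = 25/48 ≈ 0.520833.
d = −(3/4) ln(1 − 4p/3) = −0.75 ln(1 − 0.694444) = −0.75 ln(0.305556)
  = −0.75 × (-1.185622) = 0.889217 substitutions/site.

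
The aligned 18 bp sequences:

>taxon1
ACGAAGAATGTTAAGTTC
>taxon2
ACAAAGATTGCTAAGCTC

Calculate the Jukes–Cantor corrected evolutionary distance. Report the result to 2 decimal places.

The sequences differ at 4 of 18 sites (3, 8, 11, 16), so p = 4/18 ≈ 0.222222.
d = −(3/4) ln(1 − 4p/3) = −0.75 ln(1 − 0.296296) = −0.75 ln(0.703704)
  = −0.75 × (-0.351397) = 0.263548 substitutions/site.

0.26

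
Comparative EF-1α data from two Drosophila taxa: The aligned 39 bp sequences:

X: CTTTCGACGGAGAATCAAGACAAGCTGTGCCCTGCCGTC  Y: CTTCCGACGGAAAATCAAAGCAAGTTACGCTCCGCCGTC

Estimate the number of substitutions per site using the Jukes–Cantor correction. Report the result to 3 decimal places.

The sequences differ at 9 of 39 sites (4, 12, 19, 20, 25, 27, 28, 31, 33), so p = 9/39 ≈ 0.230769.
d = −(3/4) ln(1 − 4p/3) = −0.75 ln(1 − 0.307692) = −0.75 ln(0.692308)
  = −0.75 × (-0.367724) = 0.275793 substitutions/site.

0.276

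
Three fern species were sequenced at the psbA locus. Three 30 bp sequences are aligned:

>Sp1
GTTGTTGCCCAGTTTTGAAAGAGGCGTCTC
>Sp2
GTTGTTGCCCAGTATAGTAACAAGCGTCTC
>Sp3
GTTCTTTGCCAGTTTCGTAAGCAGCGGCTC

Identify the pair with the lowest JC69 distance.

Sp1 and Sp2

Sp1–Sp2: 5/30 differ, p = 0.167, d = 0.188.
Sp1–Sp3: 8/30 differ, p = 0.267, d = 0.330.
Sp2–Sp3: 8/30 differ, p = 0.267, d = 0.330.
The smallest distance is between Sp1 and Sp2.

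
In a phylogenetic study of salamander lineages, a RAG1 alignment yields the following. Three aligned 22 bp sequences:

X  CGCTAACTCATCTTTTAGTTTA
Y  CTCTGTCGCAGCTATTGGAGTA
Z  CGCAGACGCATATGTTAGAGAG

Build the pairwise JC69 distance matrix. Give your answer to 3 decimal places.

X–Y: 9/22 sites differ → p ≈ 0.409091, d = −0.75 ln(1 − 0.545455) = 0.591344 ≈ 0.591.
X–Z: 9/22 sites differ → p ≈ 0.409091, d = −0.75 ln(1 − 0.545455) = 0.591344 ≈ 0.591.
Y–Z: 9/22 sites differ → p ≈ 0.409091, d = −0.75 ln(1 − 0.545455) = 0.591344 ≈ 0.591.

d(X,Y) = 0.591, d(X,Z) = 0.591, d(Y,Z) = 0.591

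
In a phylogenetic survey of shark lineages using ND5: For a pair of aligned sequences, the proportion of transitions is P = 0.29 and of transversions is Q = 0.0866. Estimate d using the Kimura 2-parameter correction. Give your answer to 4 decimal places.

Under the Kimura two-parameter model, d = −½ ln(1 − 2P − Q) − ¼ ln(1 − 2Q).
1 − 2P − Q = 0.3334, giving −½ ln(0.3334) = 0.549206.
1 − 2Q = 0.8268, giving −¼ ln(0.8268) = 0.047548.
d = 0.549206 + 0.047548 = 0.596754.

0.5968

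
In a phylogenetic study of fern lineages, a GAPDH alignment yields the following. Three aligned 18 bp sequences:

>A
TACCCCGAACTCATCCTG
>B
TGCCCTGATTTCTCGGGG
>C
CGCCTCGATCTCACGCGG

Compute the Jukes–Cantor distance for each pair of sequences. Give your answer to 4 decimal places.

d(A,B) = 0.8240, d(A,C) = 0.5482, d(B,C) = 0.4408

A–B: 9/18 sites differ → p = 0.5, d = −0.75 ln(1 − 0.666667) = 0.823960 ≈ 0.8240.
A–C: 7/18 sites differ → p ≈ 0.388889, d = −0.75 ln(1 − 0.518519) = 0.548166 ≈ 0.5482.
B–C: 6/18 sites differ → p ≈ 0.333333, d = −0.75 ln(1 − 0.444444) = 0.440839 ≈ 0.4408.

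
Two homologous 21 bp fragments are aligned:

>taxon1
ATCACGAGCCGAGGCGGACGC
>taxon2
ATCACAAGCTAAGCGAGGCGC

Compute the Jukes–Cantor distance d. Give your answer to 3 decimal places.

0.441

The sequences differ at 7 of 21 sites (6, 10, 11, 14, 15, 16, 18), so p = 7/21 ≈ 0.333333.
d = −(3/4) ln(1 − 4p/3) = −0.75 ln(1 − 0.444444) = −0.75 ln(0.555556)
  = −0.75 × (-0.587786) = 0.440840 substitutions/site.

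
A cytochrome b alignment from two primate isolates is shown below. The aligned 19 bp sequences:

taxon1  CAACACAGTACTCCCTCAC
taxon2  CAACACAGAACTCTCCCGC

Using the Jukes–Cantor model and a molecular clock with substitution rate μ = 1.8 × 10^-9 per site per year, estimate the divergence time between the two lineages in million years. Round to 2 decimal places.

68.64

The sequences differ at 4 of 19 sites (9, 14, 16, 18), so p = 4/19 ≈ 0.210526.
d = −(3/4) ln(1 − 4p/3) = −0.75 ln(1 − 0.280701) = −0.75 ln(0.719299)
  = −0.75 × (-0.329478) = 0.247109 substitutions/site.
Under a molecular clock d = 2μt, so t = d/(2μ) = 0.247109 / (2 × 1.8 × 10^-9) = 68.64 million years.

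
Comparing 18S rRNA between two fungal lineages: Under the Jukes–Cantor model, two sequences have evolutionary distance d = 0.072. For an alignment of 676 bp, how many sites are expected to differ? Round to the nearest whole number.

46

Invert JC69: p = (3/4)(1 − e^(−4d/3)) = 0.75 × (1 − e^(-0.096)) = 0.75 × (1 − 0.908464) = 0.068652.
Expected differing sites = pL ≈ 0.068652 × 676 = 46.408752 ≈ 46.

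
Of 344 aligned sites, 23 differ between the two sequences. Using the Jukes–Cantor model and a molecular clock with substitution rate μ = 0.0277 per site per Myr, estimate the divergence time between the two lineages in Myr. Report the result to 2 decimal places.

1.26

p = 23/344 ≈ 0.06686.
d = −(3/4) ln(1 − 4p/3) = −0.75 ln(1 − 0.089147) = −0.75 ln(0.910853)
  = −0.75 × (-0.093374) = 0.070031 substitutions/site.
Under a molecular clock d = 2μt, so t = d/(2μ) = 0.070031 / (2 × 0.0277) = 1.26 Myr.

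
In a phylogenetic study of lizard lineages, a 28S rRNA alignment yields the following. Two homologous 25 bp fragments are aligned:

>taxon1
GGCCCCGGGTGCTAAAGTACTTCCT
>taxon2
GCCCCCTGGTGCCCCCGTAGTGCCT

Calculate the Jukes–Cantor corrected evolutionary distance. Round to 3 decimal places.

0.417

The sequences differ at 8 of 25 sites (2, 7, 13, 14, 15, 16, 20, 22), so p = 8/25 = 0.32.
d = −(3/4) ln(1 − 4p/3) = −0.75 ln(1 − 0.426667) = −0.75 ln(0.573333)
  = −0.75 × (-0.556289) = 0.417217 substitutions/site.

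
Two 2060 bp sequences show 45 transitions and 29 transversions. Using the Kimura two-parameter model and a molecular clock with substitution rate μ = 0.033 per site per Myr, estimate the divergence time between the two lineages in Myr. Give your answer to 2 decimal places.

0.56

P = 45/2060 ≈ 0.021845 and Q = 29/2060 ≈ 0.014078.
Under the Kimura two-parameter model, d = −½ ln(1 − 2P − Q) − ¼ ln(1 − 2Q).
1 − 2P − Q = 0.942232, giving −½ ln(0.942232) = 0.029752.
1 − 2Q = 0.971844, giving −¼ ln(0.971844) = 0.007140.
d = 0.029752 + 0.007140 = 0.036892.
Under a molecular clock d = 2μt, so t = d/(2μ) = 0.036892 / (2 × 0.033) = 0.56 Myr.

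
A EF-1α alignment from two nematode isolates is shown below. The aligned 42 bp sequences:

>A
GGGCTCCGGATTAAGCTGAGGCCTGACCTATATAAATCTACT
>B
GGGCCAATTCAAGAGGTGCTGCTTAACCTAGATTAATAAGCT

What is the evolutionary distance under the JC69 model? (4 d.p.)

0.6932

The sequences differ at 19 of 42 sites, so p = 19/42 ≈ 0.452381.
d = −(3/4) ln(1 − 4p/3) = −0.75 ln(1 − 0.603175) = −0.75 ln(0.396825)
  = −0.75 × (-0.924260) = 0.693195 substitutions/site.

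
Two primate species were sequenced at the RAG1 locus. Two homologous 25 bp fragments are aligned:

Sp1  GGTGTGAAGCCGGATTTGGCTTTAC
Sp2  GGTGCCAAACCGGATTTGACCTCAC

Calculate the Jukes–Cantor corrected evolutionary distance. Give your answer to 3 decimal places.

0.289

The sequences differ at 6 of 25 sites (5, 6, 9, 19, 21, 23), so p = 6/25 = 0.24.
d = −(3/4) ln(1 − 4p/3) = −0.75 ln(1 − 0.32) = −0.75 ln(0.68)
  = −0.75 × (-0.385662) = 0.289247 substitutions/site.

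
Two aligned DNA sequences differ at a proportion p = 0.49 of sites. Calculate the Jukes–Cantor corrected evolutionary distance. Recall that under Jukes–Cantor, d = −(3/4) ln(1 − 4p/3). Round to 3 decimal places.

d = −(3/4) ln(1 − 4p/3) = −0.75 ln(1 − 0.653333) = −0.75 ln(0.346667)
  = −0.75 × (-1.059391) = 0.794543 substitutions/site.

0.795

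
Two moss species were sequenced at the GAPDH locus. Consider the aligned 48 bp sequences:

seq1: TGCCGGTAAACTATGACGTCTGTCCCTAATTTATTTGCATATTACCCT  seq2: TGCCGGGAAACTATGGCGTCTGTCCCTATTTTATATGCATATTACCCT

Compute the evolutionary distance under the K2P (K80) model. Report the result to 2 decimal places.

0.09

Of 48 sites, 1 differences are transitions and 3 are transversions, so P = 1/48 ≈ 0.020833 and Q = 3/48 = 0.0625.
Under the Kimura two-parameter model, d = −½ ln(1 − 2P − Q) − ¼ ln(1 − 2Q).
1 − 2P − Q = 0.895834, giving −½ ln(0.895834) = 0.055000.
1 − 2Q = 0.875, giving −¼ ln(0.875) = 0.033383.
d = 0.055000 + 0.033383 = 0.088383.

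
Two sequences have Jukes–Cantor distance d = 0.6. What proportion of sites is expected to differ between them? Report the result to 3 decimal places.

0.413

p = (3/4)(1 − e^(−4d/3)) = 0.75 × (1 − e^(-0.8)) = 0.75 × (1 − 0.449329) = 0.413003.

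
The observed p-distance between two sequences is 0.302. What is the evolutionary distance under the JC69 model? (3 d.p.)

d = −(3/4) ln(1 − 4p/3) = −0.75 ln(1 − 0.402667) = −0.75 ln(0.597333)
  = −0.75 × (-0.515281) = 0.386461 substitutions/site.

0.386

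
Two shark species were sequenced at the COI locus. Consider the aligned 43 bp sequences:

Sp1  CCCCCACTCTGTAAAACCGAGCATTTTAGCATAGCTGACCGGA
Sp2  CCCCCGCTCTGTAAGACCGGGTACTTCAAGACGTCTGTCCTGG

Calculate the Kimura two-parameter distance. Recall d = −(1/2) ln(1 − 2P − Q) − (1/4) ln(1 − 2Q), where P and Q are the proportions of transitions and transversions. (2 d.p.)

0.46

Of 43 sites, 10 differences are transitions and 4 are transversions, so P = 10/43 ≈ 0.232558 and Q = 4/43 ≈ 0.093023.
Under the Kimura two-parameter model, d = −½ ln(1 − 2P − Q) − ¼ ln(1 − 2Q).
1 − 2P − Q = 0.441861, giving −½ ln(0.441861) = 0.408380.
1 − 2Q = 0.813954, giving −¼ ln(0.813954) = 0.051463.
d = 0.408380 + 0.051463 = 0.459843.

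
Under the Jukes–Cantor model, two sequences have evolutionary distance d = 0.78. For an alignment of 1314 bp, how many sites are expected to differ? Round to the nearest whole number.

Invert JC69: p = (3/4)(1 − e^(−4d/3)) = 0.75 × (1 − e^(-1.04)) = 0.75 × (1 − 0.353455) = 0.484909.
Expected differing sites = pL ≈ 0.484909 × 1314 = 637.170426 ≈ 637.

637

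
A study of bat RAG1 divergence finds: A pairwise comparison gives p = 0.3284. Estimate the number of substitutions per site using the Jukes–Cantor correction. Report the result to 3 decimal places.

0.432

d = −(3/4) ln(1 − 4p/3) = −0.75 ln(1 − 0.437867) = −0.75 ln(0.562133)
  = −0.75 × (-0.576017) = 0.432013 substitutions/site.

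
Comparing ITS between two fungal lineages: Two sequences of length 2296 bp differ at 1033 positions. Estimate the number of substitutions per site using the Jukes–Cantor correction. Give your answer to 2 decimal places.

p = 1033/2296 ≈ 0.449913.
d = −(3/4) ln(1 − 4p/3) = −0.75 ln(1 − 0.599884) = −0.75 ln(0.400116)
  = −0.75 × (-0.916001) = 0.687001 substitutions/site.

0.69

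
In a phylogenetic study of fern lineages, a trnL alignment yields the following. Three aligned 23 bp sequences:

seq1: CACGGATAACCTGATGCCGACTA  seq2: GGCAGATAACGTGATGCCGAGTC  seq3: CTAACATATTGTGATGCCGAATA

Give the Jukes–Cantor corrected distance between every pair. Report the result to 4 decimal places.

d(seq1,seq2) = 0.3206, d(seq1,seq3) = 0.4674, d(seq2,seq3) = 0.4674

seq1–seq2: 6/23 sites differ → p ≈ 0.26087, d = −0.75 ln(1 − 0.347827) = 0.320584 ≈ 0.3206.
seq1–seq3: 8/23 sites differ → p ≈ 0.347826, d = −0.75 ln(1 − 0.463768) = 0.467391 ≈ 0.4674.
seq2–seq3: 8/23 sites differ → p ≈ 0.347826, d = −0.75 ln(1 − 0.463768) = 0.467391 ≈ 0.4674.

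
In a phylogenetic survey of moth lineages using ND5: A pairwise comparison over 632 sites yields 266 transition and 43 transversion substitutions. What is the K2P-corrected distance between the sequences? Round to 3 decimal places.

P = 266/632 ≈ 0.420886 and Q = 43/632 ≈ 0.068038.
Under the Kimura two-parameter model, d = −½ ln(1 − 2P − Q) − ¼ ln(1 − 2Q).
1 − 2P − Q = 0.09019, giving −½ ln(0.09019) = 1.202918.
1 − 2Q = 0.863924, giving −¼ ln(0.863924) = 0.036568.
d = 1.202918 + 0.036568 = 1.239486.

1.239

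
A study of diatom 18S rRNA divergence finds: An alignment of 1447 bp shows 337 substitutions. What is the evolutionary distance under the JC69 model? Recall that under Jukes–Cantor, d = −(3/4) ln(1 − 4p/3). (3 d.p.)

0.279

p = 337/1447 ≈ 0.232896.
d = −(3/4) ln(1 − 4p/3) = −0.75 ln(1 − 0.310528) = −0.75 ln(0.689472)
  = −0.75 × (-0.371829) = 0.278872 substitutions/site.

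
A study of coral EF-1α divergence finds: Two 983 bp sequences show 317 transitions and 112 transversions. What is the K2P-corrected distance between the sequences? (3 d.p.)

P = 317/983 ≈ 0.322482 and Q = 112/983 ≈ 0.113937.
Under the Kimura two-parameter model, d = −½ ln(1 − 2P − Q) − ¼ ln(1 − 2Q).
1 − 2P − Q = 0.241099, giving −½ ln(0.241099) = 0.711274.
1 − 2Q = 0.772126, giving −¼ ln(0.772126) = 0.064652.
d = 0.711274 + 0.064652 = 0.775926.

0.776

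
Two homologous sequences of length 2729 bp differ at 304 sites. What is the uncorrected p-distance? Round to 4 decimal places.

0.1114

p = 304/2729 = 0.111396… ≈ 0.1114 (to 4 d.p.).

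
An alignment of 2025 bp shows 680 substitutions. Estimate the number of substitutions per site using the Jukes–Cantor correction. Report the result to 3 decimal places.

p = 680/2025 ≈ 0.335802.
d = −(3/4) ln(1 − 4p/3) = −0.75 ln(1 − 0.447736) = −0.75 ln(0.552264)
  = −0.75 × (-0.593729) = 0.445297 substitutions/site.

0.445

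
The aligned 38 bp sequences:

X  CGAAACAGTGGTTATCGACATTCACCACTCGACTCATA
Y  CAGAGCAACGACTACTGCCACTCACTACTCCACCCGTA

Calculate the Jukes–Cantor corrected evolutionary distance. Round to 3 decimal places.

0.560

The sequences differ at 15 of 38 sites, so p = 15/38 ≈ 0.394737.
d = −(3/4) ln(1 − 4p/3) = −0.75 ln(1 − 0.526316) = −0.75 ln(0.473684)
  = −0.75 × (-0.747215) = 0.560411 substitutions/site.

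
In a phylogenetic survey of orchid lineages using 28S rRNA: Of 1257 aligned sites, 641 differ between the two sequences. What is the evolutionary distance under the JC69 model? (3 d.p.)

p = 641/1257 ≈ 0.509944.
d = −(3/4) ln(1 − 4p/3) = −0.75 ln(1 − 0.679925) = −0.75 ln(0.320075)
  = −0.75 × (-1.139200) = 0.854400 substitutions/site.

0.854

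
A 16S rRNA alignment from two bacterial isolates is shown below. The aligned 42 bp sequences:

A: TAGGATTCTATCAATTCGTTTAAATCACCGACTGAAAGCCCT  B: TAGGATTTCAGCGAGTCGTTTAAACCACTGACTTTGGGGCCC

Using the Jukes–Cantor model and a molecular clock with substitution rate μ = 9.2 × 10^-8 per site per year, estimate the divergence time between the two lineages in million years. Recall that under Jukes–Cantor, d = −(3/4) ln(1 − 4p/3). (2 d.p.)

The sequences differ at 13 of 42 sites, so p = 13/42 ≈ 0.309524.
d = −(3/4) ln(1 − 4p/3) = −0.75 ln(1 − 0.412699) = −0.75 ln(0.587301)
  = −0.75 × (-0.532218) = 0.399164 substitutions/site.
Under a molecular clock d = 2μt, so t = d/(2μ) = 0.399164 / (2 × 9.2 × 10^-8) = 2.17 million years.

2.17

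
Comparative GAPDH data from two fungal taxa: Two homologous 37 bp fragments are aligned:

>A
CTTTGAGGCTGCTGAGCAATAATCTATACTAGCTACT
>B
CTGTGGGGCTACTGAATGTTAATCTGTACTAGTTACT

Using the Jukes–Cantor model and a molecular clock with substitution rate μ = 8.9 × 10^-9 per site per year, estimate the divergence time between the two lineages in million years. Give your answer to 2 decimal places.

The sequences differ at 9 of 37 sites (3, 6, 11, 16, 17, 18, 19, 26, 33), so p = 9/37 ≈ 0.243243.
d = −(3/4) ln(1 − 4p/3) = −0.75 ln(1 − 0.324324) = −0.75 ln(0.675676)
  = −0.75 × (-0.392042) = 0.294032 substitutions/site.
Under a molecular clock d = 2μt, so t = d/(2μ) = 0.294032 / (2 × 8.9 × 10^-9) = 16.52 million years.

16.52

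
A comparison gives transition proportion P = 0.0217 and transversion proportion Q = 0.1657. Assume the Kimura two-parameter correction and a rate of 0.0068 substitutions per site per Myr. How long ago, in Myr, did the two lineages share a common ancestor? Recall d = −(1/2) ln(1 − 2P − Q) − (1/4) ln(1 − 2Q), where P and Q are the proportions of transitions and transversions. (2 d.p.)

16.02

Under the Kimura two-parameter model, d = −½ ln(1 − 2P − Q) − ¼ ln(1 − 2Q).
1 − 2P − Q = 0.7909, giving −½ ln(0.7909) = 0.117292.
1 − 2Q = 0.6686, giving −¼ ln(0.6686) = 0.100642.
d = 0.117292 + 0.100642 = 0.217934.
Under a molecular clock d = 2μt, so t = d/(2μ) = 0.217934 / (2 × 0.0068) = 16.02 Myr.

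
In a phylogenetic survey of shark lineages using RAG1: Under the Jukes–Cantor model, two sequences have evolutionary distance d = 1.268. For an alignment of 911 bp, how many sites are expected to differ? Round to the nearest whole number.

Invert JC69: p = (3/4)(1 − e^(−4d/3)) = 0.75 × (1 − e^(-1.690667)) = 0.75 × (1 − 0.184396) = 0.611703.
Expected differing sites = pL ≈ 0.611703 × 911 = 557.261433 ≈ 557.

557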